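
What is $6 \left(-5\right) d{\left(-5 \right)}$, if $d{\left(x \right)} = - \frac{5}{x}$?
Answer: $-30$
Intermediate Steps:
$6 \left(-5\right) d{\left(-5 \right)} = 6 \left(-5\right) \left(- \frac{5}{-5}\right) = - 30 \left(\left(-5\right) \left(- \frac{1}{5}\right)\right) = \left(-30\right) 1 = -30$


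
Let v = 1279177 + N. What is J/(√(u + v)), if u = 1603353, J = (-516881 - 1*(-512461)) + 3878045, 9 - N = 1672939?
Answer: 110675*√21/144 ≈ 3522.1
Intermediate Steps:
N = -1672930 (N = 9 - 1*1672939 = 9 - 1672939 = -1672930)
v = -393753 (v = 1279177 - 1672930 = -393753)
J = 3873625 (J = (-516881 + 512461) + 3878045 = -4420 + 3878045 = 3873625)
J/(√(u + v)) = 3873625/(√(1603353 - 393753)) = 3873625/(√1209600) = 3873625/((240*√21)) = 3873625*(√21/5040) = 110675*√21/144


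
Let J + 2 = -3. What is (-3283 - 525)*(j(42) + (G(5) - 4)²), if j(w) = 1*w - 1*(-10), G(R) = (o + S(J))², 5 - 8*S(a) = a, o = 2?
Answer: -2896103/8 ≈ -3.6201e+5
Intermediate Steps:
J = -5 (J = -2 - 3 = -5)
S(a) = 5/8 - a/8
G(R) = 169/16 (G(R) = (2 + (5/8 - ⅛*(-5)))² = (2 + (5/8 + 5/8))² = (2 + 5/4)² = (13/4)² = 169/16)
j(w) = 10 + w (j(w) = w + 10 = 10 + w)
(-3283 - 525)*(j(42) + (G(5) - 4)²) = (-3283 - 525)*((10 + 42) + (169/16 - 4)²) = -3808*(52 + (105/16)²) = -3808*(52 + 11025/256) = -3808*24337/256 = -2896103/8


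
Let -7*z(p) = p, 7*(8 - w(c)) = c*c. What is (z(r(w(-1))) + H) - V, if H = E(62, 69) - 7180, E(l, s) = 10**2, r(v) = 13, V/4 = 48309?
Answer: -1402225/7 ≈ -2.0032e+5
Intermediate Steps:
V = 193236 (V = 4*48309 = 193236)
w(c) = 8 - c**2/7 (w(c) = 8 - c*c/7 = 8 - c**2/7)
z(p) = -p/7
E(l, s) = 100
H = -7080 (H = 100 - 7180 = -7080)
(z(r(w(-1))) + H) - V = (-1/7*13 - 7080) - 1*193236 = (-13/7 - 7080) - 193236 = -49573/7 - 193236 = -1402225/7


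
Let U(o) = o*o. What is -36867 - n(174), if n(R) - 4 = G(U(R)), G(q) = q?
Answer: -67147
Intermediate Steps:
U(o) = o**2
n(R) = 4 + R**2
-36867 - n(174) = -36867 - (4 + 174**2) = -36867 - (4 + 30276) = -36867 - 1*30280 = -36867 - 30280 = -67147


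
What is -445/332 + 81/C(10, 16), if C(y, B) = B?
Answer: 4943/1328 ≈ 3.7221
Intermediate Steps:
-445/332 + 81/C(10, 16) = -445/332 + 81/16 = 4943/1328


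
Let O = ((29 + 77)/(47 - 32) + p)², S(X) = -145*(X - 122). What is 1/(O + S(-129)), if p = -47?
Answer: 225/8547676 ≈ 2.6323e-5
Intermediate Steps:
S(X) = 17690 - 145*X (S(X) = -145*(-122 + X) = 17690 - 145*X)
O = 358801/225 (O = ((29 + 77)/(47 - 32) - 47)² = (106/15 - 47)² = (-599/15)² = 358801/225 ≈ 1594.7)
1/(O + S(-129)) = 1/(358801/225 + (17690 - 145*(-129))) = 1/(358801/225 + (17690 + 18705)) = 1/(358801/225 + 36395) = 1/(8547676/225) = 225/8547676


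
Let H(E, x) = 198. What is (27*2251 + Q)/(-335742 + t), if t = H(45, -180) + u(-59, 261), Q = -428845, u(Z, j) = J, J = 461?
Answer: 368068/335083 ≈ 1.0984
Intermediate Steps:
u(Z, j) = 461
t = 659 (t = 198 + 461 = 659)
(27*2251 + Q)/(-335742 + t) = (27*2251 - 428845)/(-335742 + 659) = (60777 - 428845)/(-335083) = -368068*(-1/335083) = 368068/335083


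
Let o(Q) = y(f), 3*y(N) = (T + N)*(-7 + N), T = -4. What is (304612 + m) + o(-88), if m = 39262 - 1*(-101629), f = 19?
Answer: 445563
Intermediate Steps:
y(N) = (-7 + N)*(-4 + N)/3 (y(N) = ((-4 + N)*(-7 + N))/3 = ((-7 + N)*(-4 + N))/3 = (-7 + N)*(-4 + N)/3)
o(Q) = 60 (o(Q) = 28/3 - 11/3*19 + (1/3)*19**2 = 28/3 - 209/3 + (1/3)*361 = 28/3 - 209/3 + 361/3 = 60)
m = 140891 (m = 39262 + 101629 = 140891)
(304612 + m) + o(-88) = (304612 + 140891) + 60 = 445503 + 60 = 445563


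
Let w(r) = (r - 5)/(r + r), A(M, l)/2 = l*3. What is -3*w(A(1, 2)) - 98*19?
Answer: -14903/8 ≈ -1862.9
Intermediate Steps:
A(M, l) = 6*l (A(M, l) = 2*(l*3) = 2*(3*l) = 6*l)
w(r) = (-5 + r)/(2*r) (w(r) = (-5 + r)/((2*r)) = (-5 + r)*(1/(2*r)) = (-5 + r)/(2*r))
-3*w(A(1, 2)) - 98*19 = -3*(-5 + 6*2)/(2*(6*2)) - 98*19 = -3*(-5 + 12)/(2*12) - 1862 = -3*7/(2*12) - 1862 = -3*7/24 - 1862 = -7/8 - 1862 = -14903/8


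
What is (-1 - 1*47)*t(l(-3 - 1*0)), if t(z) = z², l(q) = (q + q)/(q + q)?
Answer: -48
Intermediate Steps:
l(q) = 1 (l(q) = (2*q)/((2*q)) = (2*q)*(1/(2*q)) = 1)
(-1 - 1*47)*t(l(-3 - 1*0)) = (-1 - 1*47)*1² = (-1 - 47)*1 = -48*1 = -48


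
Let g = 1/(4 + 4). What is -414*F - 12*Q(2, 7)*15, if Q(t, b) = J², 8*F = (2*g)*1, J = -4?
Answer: -46287/16 ≈ -2892.9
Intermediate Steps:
g = ⅛ (g = 1/8 = ⅛ ≈ 0.12500)
F = 1/32 (F = ((2*(⅛))*1)/8 = ((¼)*1)/8 = (⅛)*(¼) = 1/32 ≈ 0.031250)
Q(t, b) = 16 (Q(t, b) = (-4)² = 16)
-414*F - 12*Q(2, 7)*15 = -414*1/32 - 12*16*15 = -207/16 - 192*15 = -207/16 - 1*2880 = -207/16 - 2880 = -46287/16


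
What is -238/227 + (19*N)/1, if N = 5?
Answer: 21327/227 ≈ 93.952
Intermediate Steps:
-238/227 + (19*N)/1 = -238/227 + (19*5)/1 = -238*1/227 + 95*1 = -238/227 + 95 = 21327/227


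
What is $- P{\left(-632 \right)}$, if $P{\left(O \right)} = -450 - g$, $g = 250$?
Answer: $700$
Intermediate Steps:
$P{\left(O \right)} = -700$ ($P{\left(O \right)} = -450 - 250 = -700$)
$- P{\left(-632 \right)} = \left(-1\right) \left(-700\right) = 700$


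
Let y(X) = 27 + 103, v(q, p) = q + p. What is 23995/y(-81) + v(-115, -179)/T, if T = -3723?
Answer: 5958107/32266 ≈ 184.66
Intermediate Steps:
v(q, p) = p + q
y(X) = 130
23995/y(-81) + v(-115, -179)/T = 23995/130 + (-179 - 115)/(-3723) = 23995*(1/130) - 294*(-1/3723) = 4799/26 + 98/1241 = 5958107/32266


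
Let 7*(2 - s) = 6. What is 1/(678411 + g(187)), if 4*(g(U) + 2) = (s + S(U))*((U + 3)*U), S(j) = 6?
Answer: 7/5192988 ≈ 1.3480e-6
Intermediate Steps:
s = 8/7 (s = 2 - 1/7*6 = 2 - 6/7 = 8/7 ≈ 1.1429)
g(U) = -2 + 25*U*(3 + U)/14 (g(U) = -2 + ((8/7 + 6)*((U + 3)*U))/4 = -2 + (50*((3 + U)*U)/7)/4 = -2 + (50*(U*(3 + U))/7)/4 = -2 + (50*U*(3 + U)/7)/4 = -2 + 25*U*(3 + U)/14)
1/(678411 + g(187)) = 1/(678411 + (-2 + (25/14)*187**2 + (75/14)*187)) = 1/(678411 + (-2 + (25/14)*34969 + 14025/14)) = 1/(678411 + (-2 + 874225/14 + 14025/14)) = 1/(678411 + 444111/7) = 1/(5192988/7) = 7/5192988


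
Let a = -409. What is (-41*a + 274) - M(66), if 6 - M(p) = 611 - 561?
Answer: 17087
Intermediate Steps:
M(p) = -44 (M(p) = 6 - (611 - 561) = 6 - 1*50 = 6 - 50 = -44)
(-41*a + 274) - M(66) = (-41*(-409) + 274) - 1*(-44) = (16769 + 274) + 44 = 17043 + 44 = 17087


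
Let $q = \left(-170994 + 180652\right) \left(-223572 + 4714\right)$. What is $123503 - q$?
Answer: $2113854067$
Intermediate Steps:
$q = -2113730564$ ($q = 9658 \left(-218858\right) = -2113730564$)
$123503 - q = 123503 - -2113730564 = 123503 + 2113730564 = 2113854067$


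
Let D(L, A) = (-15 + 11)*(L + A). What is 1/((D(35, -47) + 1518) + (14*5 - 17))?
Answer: 1/1619 ≈ 0.00061767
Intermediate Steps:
D(L, A) = -4*A - 4*L (D(L, A) = -4*(A + L) = -4*A - 4*L)
1/((D(35, -47) + 1518) + (14*5 - 17)) = 1/(((-4*(-47) - 4*35) + 1518) + (14*5 - 17)) = 1/(((188 - 140) + 1518) + (70 - 17)) = 1/((48 + 1518) + 53) = 1/(1566 + 53) = 1/1619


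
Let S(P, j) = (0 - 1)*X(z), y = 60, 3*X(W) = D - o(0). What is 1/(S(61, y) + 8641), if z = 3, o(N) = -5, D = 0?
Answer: 3/25918 ≈ 0.00011575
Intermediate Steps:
X(W) = 5/3 (X(W) = (0 - 1*(-5))/3 = (0 + 5)/3 = (⅓)*5 = 5/3)
S(P, j) = -5/3 (S(P, j) = (0 - 1)*(5/3) = -1*5/3 = -5/3)
1/(S(61, y) + 8641) = 1/(-5/3 + 8641) = 1/(25918/3) = 3/25918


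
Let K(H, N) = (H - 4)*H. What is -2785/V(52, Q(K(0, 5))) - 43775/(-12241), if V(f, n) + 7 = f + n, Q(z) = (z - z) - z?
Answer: -6424262/110169 ≈ -58.313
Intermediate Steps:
K(H, N) = H*(-4 + H) (K(H, N) = (-4 + H)*H = H*(-4 + H))
Q(z) = -z (Q(z) = 0 - z = -z)
V(f, n) = -7 + f + n (V(f, n) = -7 + (f + n) = -7 + f + n)
-2785/V(52, Q(K(0, 5))) - 43775/(-12241) = -2785/(-7 + 52 - 0*(-4 + 0)) - 43775/(-12241) = -2785/(-7 + 52 - 0*(-4)) - 43775*(-1/12241) = -2785/(-7 + 52 - 1*0) + 43775/12241 = -2785/(-7 + 52 + 0) + 43775/12241 = -2785/45 + 43775/12241 = -2785*1/45 + 43775/12241 = -557/9 + 43775/12241 = -6424262/110169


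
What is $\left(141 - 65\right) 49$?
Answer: $3724$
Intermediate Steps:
$\left(141 - 65\right) 49 = 76 \cdot 49 = 3724$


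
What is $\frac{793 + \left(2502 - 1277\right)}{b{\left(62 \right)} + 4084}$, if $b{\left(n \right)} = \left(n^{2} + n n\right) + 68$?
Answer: $\frac{1009}{5920} \approx 0.17044$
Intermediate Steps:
$b{\left(n \right)} = 68 + 2 n^{2}$ ($b{\left(n \right)} = \left(n^{2} + n^{2}\right) + 68 = 2 n^{2} + 68 = 68 + 2 n^{2}$)
$\frac{793 + \left(2502 - 1277\right)}{b{\left(62 \right)} + 4084} = \frac{793 + \left(2502 - 1277\right)}{\left(68 + 2 \cdot 62^{2}\right) + 4084} = \frac{793 + \left(2502 - 1277\right)}{\left(68 + 2 \cdot 3844\right) + 4084} = \frac{793 + 1225}{\left(68 + 7688\right) + 4084} = \frac{2018}{7756 + 4084} = \frac{2018}{11840} = 2018 \cdot \frac{1}{11840} = \frac{1009}{5920}$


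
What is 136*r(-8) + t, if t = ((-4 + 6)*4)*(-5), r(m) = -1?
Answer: -176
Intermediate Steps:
t = -40 (t = (2*4)*(-5) = 8*(-5) = -40)
136*r(-8) + t = 136*(-1) - 40 = -136 - 40 = -176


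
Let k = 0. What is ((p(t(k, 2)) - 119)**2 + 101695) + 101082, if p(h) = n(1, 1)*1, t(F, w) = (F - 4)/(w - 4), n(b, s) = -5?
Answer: 218153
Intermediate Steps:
t(F, w) = (-4 + F)/(-4 + w)
p(h) = -5 (p(h) = -5*1 = -5)
((p(t(k, 2)) - 119)**2 + 101695) + 101082 = ((-5 - 119)**2 + 101695) + 101082 = ((-124)**2 + 101695) + 101082 = (15376 + 101695) + 101082 = 117071 + 101082 = 218153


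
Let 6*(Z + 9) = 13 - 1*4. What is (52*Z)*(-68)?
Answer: 26520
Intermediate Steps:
Z = -15/2 (Z = -9 + (13 - 1*4)/6 = -9 + (13 - 4)/6 = -9 + (⅙)*9 = -9 + 3/2 = -15/2 ≈ -7.5000)
(52*Z)*(-68) = (52*(-15/2))*(-68) = -390*(-68) = 26520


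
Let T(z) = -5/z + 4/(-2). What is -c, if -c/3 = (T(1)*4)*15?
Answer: -1260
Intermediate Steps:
T(z) = -2 - 5/z (T(z) = -5/z + 4*(-½) = -5/z - 2 = -2 - 5/z)
c = 1260 (c = -3*(-2 - 5/1)*4*15 = -3*(-2 - 5*1)*4*15 = -3*(-2 - 5)*4*15 = -3*(-7*4)*15 = -(-84)*15 = -3*(-420) = 1260)
-c = -1*1260 = -1260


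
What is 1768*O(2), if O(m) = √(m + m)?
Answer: 3536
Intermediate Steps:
O(m) = √2*√m (O(m) = √(2*m) = √2*√m)
1768*O(2) = 1768*(√2*√2) = 1768*2 = 3536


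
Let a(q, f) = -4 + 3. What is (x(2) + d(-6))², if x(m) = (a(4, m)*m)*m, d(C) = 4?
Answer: 0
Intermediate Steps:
a(q, f) = -1
x(m) = -m² (x(m) = (-m)*m = -m²)
(x(2) + d(-6))² = (-1*2² + 4)² = (-1*4 + 4)² = (-4 + 4)² = 0² = 0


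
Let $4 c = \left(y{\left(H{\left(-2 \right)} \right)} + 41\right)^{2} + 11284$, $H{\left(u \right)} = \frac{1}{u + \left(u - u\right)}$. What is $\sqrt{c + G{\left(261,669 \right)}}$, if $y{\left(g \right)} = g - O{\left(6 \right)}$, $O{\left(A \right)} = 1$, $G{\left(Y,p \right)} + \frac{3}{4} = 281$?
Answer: $\frac{\sqrt{55861}}{4} \approx 59.087$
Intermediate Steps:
$G{\left(Y,p \right)} = \frac{1121}{4}$ ($G{\left(Y,p \right)} = - \frac{3}{4} + 281 = \frac{1121}{4}$)
$H{\left(u \right)} = \frac{1}{u}$ ($H{\left(u \right)} = \frac{1}{u + 0} = \frac{1}{u}$)
$y{\left(g \right)} = -1 + g$ ($y{\left(g \right)} = g - 1 = -1 + g$)
$c = \frac{51377}{16}$ ($c = \frac{\left(\left(-1 + \frac{1}{-2}\right) + 41\right)^{2} + 11284}{4} = \frac{\left(\left(-1 - \frac{1}{2}\right) + 41\right)^{2} + 11284}{4} = \frac{\left(- \frac{3}{2} + 41\right)^{2} + 11284}{4} = \frac{\left(\frac{79}{2}\right)^{2} + 11284}{4} = \frac{\frac{6241}{4} + 11284}{4} = \frac{1}{4} \cdot \frac{51377}{4} = \frac{51377}{16} \approx 3211.1$)
$\sqrt{c + G{\left(261,669 \right)}} = \sqrt{\frac{51377}{16} + \frac{1121}{4}} = \sqrt{\frac{55861}{16}} = \frac{\sqrt{55861}}{4}$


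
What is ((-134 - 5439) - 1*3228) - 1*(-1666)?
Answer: -7135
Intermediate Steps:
((-134 - 5439) - 1*3228) - 1*(-1666) = (-5573 - 3228) + 1666 = -8801 + 1666 = -7135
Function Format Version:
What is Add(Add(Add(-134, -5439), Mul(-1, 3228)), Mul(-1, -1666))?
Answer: -7135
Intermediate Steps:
Add(Add(Add(-134, -5439), Mul(-1, 3228)), Mul(-1, -1666)) = Add(Add(-5573, -3228), 1666) = Add(-8801, 1666) = -7135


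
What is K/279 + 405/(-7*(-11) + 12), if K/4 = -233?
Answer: 30047/24831 ≈ 1.2101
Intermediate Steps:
K = -932 (K = 4*(-233) = -932)
K/279 + 405/(-7*(-11) + 12) = -932/279 + 405/(-7*(-11) + 12) = -932*1/279 + 405/(77 + 12) = -932/279 + 405/89 = 30047/24831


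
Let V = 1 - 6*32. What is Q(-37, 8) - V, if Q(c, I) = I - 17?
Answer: 182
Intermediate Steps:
Q(c, I) = -17 + I
V = -191 (V = 1 - 192 = -191)
Q(-37, 8) - V = (-17 + 8) - 1*(-191) = -9 + 191 = 182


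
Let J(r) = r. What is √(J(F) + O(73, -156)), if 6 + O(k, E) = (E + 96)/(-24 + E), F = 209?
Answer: √1830/3 ≈ 14.260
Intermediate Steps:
O(k, E) = -6 + (96 + E)/(-24 + E) (O(k, E) = -6 + (E + 96)/(-24 + E) = -6 + (96 + E)/(-24 + E))
√(J(F) + O(73, -156)) = √(209 + 5*(48 - 1*(-156))/(-24 - 156)) = √(209 + 5*(48 + 156)/(-180)) = √(209 + 5*(-1/180)*204) = √(209 - 17/3) = √(610/3) = √1830/3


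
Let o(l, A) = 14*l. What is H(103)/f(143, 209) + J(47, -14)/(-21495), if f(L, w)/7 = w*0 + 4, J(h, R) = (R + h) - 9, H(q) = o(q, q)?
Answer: 737979/14330 ≈ 51.499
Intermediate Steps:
H(q) = 14*q
J(h, R) = -9 + R + h
f(L, w) = 28 (f(L, w) = 7*(w*0 + 4) = 7*(0 + 4) = 7*4 = 28)
H(103)/f(143, 209) + J(47, -14)/(-21495) = (14*103)/28 + (-9 - 14 + 47)/(-21495) = 1442*(1/28) + 24*(-1/21495) = 103/2 - 8/7165 = 737979/14330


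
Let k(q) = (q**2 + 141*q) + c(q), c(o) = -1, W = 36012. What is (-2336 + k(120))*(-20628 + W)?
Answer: 445874472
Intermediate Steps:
k(q) = -1 + q**2 + 141*q (k(q) = (q**2 + 141*q) - 1 = -1 + q**2 + 141*q)
(-2336 + k(120))*(-20628 + W) = (-2336 + (-1 + 120**2 + 141*120))*(-20628 + 36012) = (-2336 + (-1 + 14400 + 16920))*15384 = (-2336 + 31319)*15384 = 28983*15384 = 445874472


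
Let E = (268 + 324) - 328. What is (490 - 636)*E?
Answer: -38544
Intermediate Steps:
E = 264 (E = 592 - 328 = 264)
(490 - 636)*E = (490 - 636)*264 = -146*264 = -38544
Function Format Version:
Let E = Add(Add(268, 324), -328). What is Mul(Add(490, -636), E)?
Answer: -38544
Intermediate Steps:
E = 264 (E = Add(592, -328) = 264)
Mul(Add(490, -636), E) = Mul(Add(490, -636), 264) = Mul(-146, 264) = -38544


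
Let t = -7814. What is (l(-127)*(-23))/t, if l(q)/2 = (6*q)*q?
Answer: 2225802/3907 ≈ 569.70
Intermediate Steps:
l(q) = 12*q² (l(q) = 2*((6*q)*q) = 2*(6*q²) = 12*q²)
(l(-127)*(-23))/t = ((12*(-127)²)*(-23))/(-7814) = ((12*16129)*(-23))*(-1/7814) = (193548*(-23))*(-1/7814) = -4451604*(-1/7814) = 2225802/3907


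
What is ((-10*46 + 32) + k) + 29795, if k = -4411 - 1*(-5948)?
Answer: 30904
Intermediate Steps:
k = 1537 (k = -4411 + 5948 = 1537)
((-10*46 + 32) + k) + 29795 = ((-10*46 + 32) + 1537) + 29795 = ((-460 + 32) + 1537) + 29795 = (-428 + 1537) + 29795 = 1109 + 29795 = 30904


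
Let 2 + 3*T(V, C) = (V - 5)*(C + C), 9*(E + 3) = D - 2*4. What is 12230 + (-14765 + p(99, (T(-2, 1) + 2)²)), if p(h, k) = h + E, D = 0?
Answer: -21959/9 ≈ -2439.9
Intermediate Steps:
E = -35/9 (E = -3 + (0 - 2*4)/9 = -3 + (0 - 8)/9 = -3 + (⅑)*(-8) = -3 - 8/9 = -35/9 ≈ -3.8889)
T(V, C) = -⅔ + 2*C*(-5 + V)/3 (T(V, C) = -⅔ + ((V - 5)*(C + C))/3 = -⅔ + ((-5 + V)*(2*C))/3 = -⅔ + (2*C*(-5 + V))/3 = -⅔ + 2*C*(-5 + V)/3)
p(h, k) = -35/9 + h (p(h, k) = h - 35/9 = -35/9 + h)
12230 + (-14765 + p(99, (T(-2, 1) + 2)²)) = 12230 + (-14765 + (-35/9 + 99)) = 12230 + (-14765 + 856/9) = 12230 - 132029/9 = -21959/9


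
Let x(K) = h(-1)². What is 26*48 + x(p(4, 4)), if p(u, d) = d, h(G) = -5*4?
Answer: 1648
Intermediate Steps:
h(G) = -20
x(K) = 400 (x(K) = (-20)² = 400)
26*48 + x(p(4, 4)) = 26*48 + 400 = 1248 + 400 = 1648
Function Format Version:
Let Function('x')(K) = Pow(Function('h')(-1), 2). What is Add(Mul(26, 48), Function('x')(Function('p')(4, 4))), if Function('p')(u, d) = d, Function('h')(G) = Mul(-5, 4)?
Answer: 1648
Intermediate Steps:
Function('h')(G) = -20
Function('x')(K) = 400 (Function('x')(K) = Pow(-20, 2) = 400)
Add(Mul(26, 48), Function('x')(Function('p')(4, 4))) = Add(Mul(26, 48), 400) = Add(1248, 400) = 1648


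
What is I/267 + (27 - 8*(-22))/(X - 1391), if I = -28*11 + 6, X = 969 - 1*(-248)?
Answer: -409/178 ≈ -2.2978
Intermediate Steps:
X = 1217 (X = 969 + 248 = 1217)
I = -302 (I = -308 + 6 = -302)
I/267 + (27 - 8*(-22))/(X - 1391) = -302/267 + (27 - 8*(-22))/(1217 - 1391) = -302*1/267 + (27 + 176)/(-174) = -302/267 + 203*(-1/174) = -302/267 - 7/6 = -409/178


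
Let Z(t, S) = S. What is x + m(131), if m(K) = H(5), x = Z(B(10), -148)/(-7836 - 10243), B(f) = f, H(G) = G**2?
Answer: 452123/18079 ≈ 25.008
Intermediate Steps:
x = 148/18079 (x = -148/(-7836 - 10243) = -148/(-18079) = -148*(-1/18079) = 148/18079 ≈ 0.0081863)
m(K) = 25 (m(K) = 5**2 = 25)
x + m(131) = 148/18079 + 25 = 452123/18079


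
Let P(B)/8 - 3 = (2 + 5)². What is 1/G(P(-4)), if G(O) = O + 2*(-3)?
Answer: 1/410 ≈ 0.0024390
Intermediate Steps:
P(B) = 416 (P(B) = 24 + 8*(2 + 5)² = 24 + 8*7² = 24 + 8*49 = 24 + 392 = 416)
G(O) = -6 + O (G(O) = O - 6 = -6 + O)
1/G(P(-4)) = 1/(-6 + 416) = 1/410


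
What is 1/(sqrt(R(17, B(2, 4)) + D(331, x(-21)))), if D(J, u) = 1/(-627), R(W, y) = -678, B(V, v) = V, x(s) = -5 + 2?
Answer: -I*sqrt(266542089)/425107 ≈ -0.038405*I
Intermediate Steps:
x(s) = -3
D(J, u) = -1/627
1/(sqrt(R(17, B(2, 4)) + D(331, x(-21)))) = 1/(sqrt(-678 - 1/627)) = 1/(sqrt(-425107/627)) = 1/(I*sqrt(266542089)/627) = -I*sqrt(266542089)/425107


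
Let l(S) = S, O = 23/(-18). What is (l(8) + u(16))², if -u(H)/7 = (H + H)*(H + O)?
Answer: 876633664/81 ≈ 1.0823e+7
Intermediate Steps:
O = -23/18 (O = 23*(-1/18) = -23/18 ≈ -1.2778)
u(H) = -14*H*(-23/18 + H) (u(H) = -7*(H + H)*(H - 23/18) = -7*2*H*(-23/18 + H) = -14*H*(-23/18 + H))
(l(8) + u(16))² = (8 + (7/9)*16*(23 - 18*16))² = (8 + (7/9)*16*(23 - 288))² = (8 + (7/9)*16*(-265))² = (8 - 29680/9)² = (-29608/9)² = 876633664/81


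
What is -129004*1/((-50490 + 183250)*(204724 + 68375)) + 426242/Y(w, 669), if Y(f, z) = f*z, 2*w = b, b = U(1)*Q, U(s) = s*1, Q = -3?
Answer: -2575682622086599/6063920236890 ≈ -424.76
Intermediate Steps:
U(s) = s
b = -3 (b = 1*(-3) = -3)
w = -3/2 (w = (½)*(-3) = -3/2 ≈ -1.5000)
-129004*1/((-50490 + 183250)*(204724 + 68375)) + 426242/Y(w, 669) = -129004*1/((-50490 + 183250)*(204724 + 68375)) + 426242/((-3/2*669)) = -129004/(273099*132760) + 426242/(-2007/2) = -129004/36256623240 + 426242*(-2/2007) = -129004*1/36256623240 - 852484/2007 = -32251/9064155810 - 852484/2007 = -2575682622086599/6063920236890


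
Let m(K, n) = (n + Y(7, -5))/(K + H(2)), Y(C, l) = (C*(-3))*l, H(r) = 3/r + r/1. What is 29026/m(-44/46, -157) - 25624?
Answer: -108175/4 ≈ -27044.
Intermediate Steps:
H(r) = r + 3/r (H(r) = 3/r + r*1 = 3/r + r = r + 3/r)
Y(C, l) = -3*C*l (Y(C, l) = (-3*C)*l = -3*C*l)
m(K, n) = (105 + n)/(7/2 + K) (m(K, n) = (n - 3*7*(-5))/(K + (2 + 3/2)) = (n + 105)/(K + (2 + 3*(½))) = (105 + n)/(K + (2 + 3/2)) = (105 + n)/(K + 7/2) = (105 + n)/(7/2 + K))
29026/m(-44/46, -157) - 25624 = 29026/((2*(105 - 157)/(7 + 2*(-44/46)))) - 25624 = 29026/((2*(-52)/(7 + 2*(-44*1/46)))) - 25624 = 29026/((2*(-52)/(7 + 2*(-22/23)))) - 25624 = 29026/((2*(-52)/(7 - 44/23))) - 25624 = 29026/((2*(-52)/(117/23))) - 25624 = 29026/((2*(23/117)*(-52))) - 25624 = 29026/(-184/9) - 25624 = 29026*(-9/184) - 25624 = -5679/4 - 25624 = -108175/4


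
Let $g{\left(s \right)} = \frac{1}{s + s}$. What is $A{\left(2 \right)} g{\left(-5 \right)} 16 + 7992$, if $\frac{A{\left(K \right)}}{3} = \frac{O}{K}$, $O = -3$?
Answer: $\frac{39996}{5} \approx 7999.2$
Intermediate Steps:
$A{\left(K \right)} = - \frac{9}{K}$ ($A{\left(K \right)} = 3 \left(- \frac{3}{K}\right) = - \frac{9}{K}$)
$g{\left(s \right)} = \frac{1}{2 s}$
$A{\left(2 \right)} g{\left(-5 \right)} 16 + 7992 = - \frac{9}{2} \frac{1}{2 \left(-5\right)} 16 + 7992 = \left(-9\right) \frac{1}{2} \cdot \frac{1}{2} \left(- \frac{1}{5}\right) 16 + 7992 = \left(- \frac{9}{2}\right) \left(- \frac{1}{10}\right) 16 + 7992 = \frac{9}{20} \cdot 16 + 7992 = \frac{36}{5} + 7992 = \frac{39996}{5}$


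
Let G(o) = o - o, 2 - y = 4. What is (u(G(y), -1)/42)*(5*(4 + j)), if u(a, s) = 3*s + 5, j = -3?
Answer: 5/21 ≈ 0.23810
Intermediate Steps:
y = -2 (y = 2 - 1*4 = 2 - 4 = -2)
G(o) = 0
u(a, s) = 5 + 3*s
(u(G(y), -1)/42)*(5*(4 + j)) = ((5 + 3*(-1))/42)*(5*(4 - 3)) = ((5 - 3)/42)*(5*1) = ((1/42)*2)*5 = (1/21)*5 = 5/21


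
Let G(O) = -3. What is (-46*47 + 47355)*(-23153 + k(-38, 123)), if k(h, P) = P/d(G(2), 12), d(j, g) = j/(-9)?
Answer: -1029677312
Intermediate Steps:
d(j, g) = -j/9 (d(j, g) = j*(-1/9) = -j/9)
k(h, P) = 3*P (k(h, P) = P/((-1/9*(-3))) = P/(1/3) = P*3 = 3*P)
(-46*47 + 47355)*(-23153 + k(-38, 123)) = (-46*47 + 47355)*(-23153 + 3*123) = (-2162 + 47355)*(-23153 + 369) = 45193*(-22784) = -1029677312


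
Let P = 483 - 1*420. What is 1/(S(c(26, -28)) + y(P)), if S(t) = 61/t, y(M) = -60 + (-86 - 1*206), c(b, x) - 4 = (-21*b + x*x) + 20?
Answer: -262/92163 ≈ -0.0028428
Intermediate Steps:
c(b, x) = 24 + x² - 21*b (c(b, x) = 4 + ((-21*b + x*x) + 20) = 4 + ((-21*b + x²) + 20) = 4 + ((x² - 21*b) + 20) = 4 + (20 + x² - 21*b) = 24 + x² - 21*b)
P = 63 (P = 483 - 420 = 63)
y(M) = -352 (y(M) = -60 + (-86 - 206) = -60 - 292 = -352)
1/(S(c(26, -28)) + y(P)) = 1/(61/(24 + (-28)² - 21*26) - 352) = 1/(61/(24 + 784 - 546) - 352) = 1/(61/262 - 352) = 1/(-92163/262) = -262/92163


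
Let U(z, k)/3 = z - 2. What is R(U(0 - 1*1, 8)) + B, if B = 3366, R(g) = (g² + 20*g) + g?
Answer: 3258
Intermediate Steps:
U(z, k) = -6 + 3*z (U(z, k) = 3*(z - 2) = 3*(-2 + z) = -6 + 3*z)
R(g) = g² + 21*g
R(U(0 - 1*1, 8)) + B = (-6 + 3*(0 - 1*1))*(21 + (-6 + 3*(0 - 1*1))) + 3366 = (-6 + 3*(0 - 1))*(21 + (-6 + 3*(0 - 1))) + 3366 = (-6 + 3*(-1))*(21 + (-6 + 3*(-1))) + 3366 = (-6 - 3)*(21 + (-6 - 3)) + 3366 = -9*(21 - 9) + 3366 = -9*12 + 3366 = -108 + 3366 = 3258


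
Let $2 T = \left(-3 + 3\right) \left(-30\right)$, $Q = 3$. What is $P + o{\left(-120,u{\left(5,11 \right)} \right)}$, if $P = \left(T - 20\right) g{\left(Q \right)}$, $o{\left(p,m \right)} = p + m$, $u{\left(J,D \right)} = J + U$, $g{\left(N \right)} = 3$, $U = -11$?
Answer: $-186$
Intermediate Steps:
$u{\left(J,D \right)} = -11 + J$ ($u{\left(J,D \right)} = J - 11 = -11 + J$)
$T = 0$ ($T = \frac{\left(-3 + 3\right) \left(-30\right)}{2} = \frac{0 \left(-30\right)}{2} = \frac{1}{2} \cdot 0 = 0$)
$o{\left(p,m \right)} = m + p$
$P = -60$ ($P = \left(0 - 20\right) 3 = \left(-20\right) 3 = -60$)
$P + o{\left(-120,u{\left(5,11 \right)} \right)} = -60 + \left(\left(-11 + 5\right) - 120\right) = -60 - 126 = -186$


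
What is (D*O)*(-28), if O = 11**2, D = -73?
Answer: 247324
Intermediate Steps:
O = 121
(D*O)*(-28) = -73*121*(-28) = -8833*(-28) = 247324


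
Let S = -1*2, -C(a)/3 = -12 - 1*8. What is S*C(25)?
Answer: -120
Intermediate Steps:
C(a) = 60 (C(a) = -3*(-12 - 1*8) = -3*(-12 - 8) = -3*(-20) = 60)
S = -2
S*C(25) = -2*60 = -120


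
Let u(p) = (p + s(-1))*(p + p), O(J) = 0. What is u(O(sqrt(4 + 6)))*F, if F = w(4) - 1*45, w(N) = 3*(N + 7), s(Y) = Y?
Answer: 0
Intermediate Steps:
w(N) = 21 + 3*N (w(N) = 3*(7 + N) = 21 + 3*N)
u(p) = 2*p*(-1 + p) (u(p) = (p - 1)*(p + p) = (-1 + p)*(2*p) = 2*p*(-1 + p))
F = -12 (F = (21 + 3*4) - 1*45 = (21 + 12) - 45 = 33 - 45 = -12)
u(O(sqrt(4 + 6)))*F = (2*0*(-1 + 0))*(-12) = (2*0*(-1))*(-12) = 0*(-12) = 0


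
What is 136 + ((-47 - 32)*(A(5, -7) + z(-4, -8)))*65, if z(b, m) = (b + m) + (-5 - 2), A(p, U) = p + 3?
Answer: 56621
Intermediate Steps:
A(p, U) = 3 + p
z(b, m) = -7 + b + m (z(b, m) = (b + m) - 7 = -7 + b + m)
136 + ((-47 - 32)*(A(5, -7) + z(-4, -8)))*65 = 136 + ((-47 - 32)*((3 + 5) + (-7 - 4 - 8)))*65 = 136 - 79*(8 - 19)*65 = 136 - 79*(-11)*65 = 136 + 869*65 = 136 + 56485 = 56621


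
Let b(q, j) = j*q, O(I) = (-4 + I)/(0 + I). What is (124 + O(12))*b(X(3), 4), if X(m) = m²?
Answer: 4488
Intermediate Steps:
O(I) = (-4 + I)/I
(124 + O(12))*b(X(3), 4) = (124 + (-4 + 12)/12)*(4*3²) = (124 + (1/12)*8)*(4*9) = (124 + ⅔)*36 = (374/3)*36 = 4488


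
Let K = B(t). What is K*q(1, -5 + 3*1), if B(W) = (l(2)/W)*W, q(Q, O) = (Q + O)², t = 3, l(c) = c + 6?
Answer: 8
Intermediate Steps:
l(c) = 6 + c
q(Q, O) = (O + Q)²
B(W) = 8 (B(W) = ((6 + 2)/W)*W = (8/W)*W = 8)
K = 8
K*q(1, -5 + 3*1) = 8*((-5 + 3*1) + 1)² = 8*((-5 + 3) + 1)² = 8*(-2 + 1)² = 8*(-1)² = 8*1 = 8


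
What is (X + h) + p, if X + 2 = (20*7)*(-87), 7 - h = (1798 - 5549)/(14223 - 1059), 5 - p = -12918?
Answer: 9850423/13164 ≈ 748.29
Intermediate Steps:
p = 12923 (p = 5 - 1*(-12918) = 5 + 12918 = 12923)
h = 95899/13164 (h = 7 - (1798 - 5549)/(14223 - 1059) = 7 - (-3751)/13164 = 7 - 1*(-3751/13164) = 7 + 3751/13164 = 95899/13164 ≈ 7.2849)
X = -12182 (X = -2 + (20*7)*(-87) = -2 + 140*(-87) = -2 - 12180 = -12182)
(X + h) + p = (-12182 + 95899/13164) + 12923 = -160267949/13164 + 12923 = 9850423/13164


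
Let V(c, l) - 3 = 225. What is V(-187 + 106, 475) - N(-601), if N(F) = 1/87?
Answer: 19835/87 ≈ 227.99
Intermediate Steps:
V(c, l) = 228 (V(c, l) = 3 + 225 = 228)
N(F) = 1/87
V(-187 + 106, 475) - N(-601) = 228 - 1*1/87 = 228 - 1/87 = 19835/87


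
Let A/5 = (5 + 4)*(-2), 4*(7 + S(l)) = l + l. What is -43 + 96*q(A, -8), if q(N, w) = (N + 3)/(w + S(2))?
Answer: 3875/7 ≈ 553.57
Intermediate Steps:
S(l) = -7 + l/2 (S(l) = -7 + (l + l)/4 = -7 + (2*l)/4 = -7 + l/2)
A = -90 (A = 5*((5 + 4)*(-2)) = 5*(9*(-2)) = 5*(-18) = -90)
q(N, w) = (3 + N)/(-6 + w) (q(N, w) = (N + 3)/(w + (-7 + (½)*2)) = (3 + N)/(w + (-7 + 1)) = (3 + N)/(w - 6) = (3 + N)/(-6 + w))
-43 + 96*q(A, -8) = -43 + 96*((3 - 90)/(-6 - 8)) = -43 + 96*(-87/(-14)) = -43 + 96*(-1/14*(-87)) = -43 + 96*(87/14) = -43 + 4176/7 = 3875/7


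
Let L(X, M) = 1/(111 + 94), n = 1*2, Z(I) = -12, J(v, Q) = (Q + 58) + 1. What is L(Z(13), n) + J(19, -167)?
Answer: -22139/205 ≈ -108.00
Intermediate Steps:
J(v, Q) = 59 + Q (J(v, Q) = (58 + Q) + 1 = 59 + Q)
n = 2
L(X, M) = 1/205
L(Z(13), n) + J(19, -167) = 1/205 + (59 - 167) = 1/205 - 108 = -22139/205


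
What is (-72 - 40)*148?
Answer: -16576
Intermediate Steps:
(-72 - 40)*148 = -112*148 = -16576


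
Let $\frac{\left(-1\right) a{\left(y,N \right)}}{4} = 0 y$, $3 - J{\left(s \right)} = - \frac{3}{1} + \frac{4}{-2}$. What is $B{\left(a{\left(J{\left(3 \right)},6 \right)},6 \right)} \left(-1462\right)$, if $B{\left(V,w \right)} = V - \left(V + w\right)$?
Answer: $8772$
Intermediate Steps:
$J{\left(s \right)} = 8$ ($J{\left(s \right)} = 3 - \left(- \frac{3}{1} + \frac{4}{-2}\right) = 3 - \left(\left(-3\right) 1 + 4 \left(- \frac{1}{2}\right)\right) = 3 - \left(-3 - 2\right) = 3 - -5 = 3 + 5 = 8$)
$a{\left(y,N \right)} = 0$ ($a{\left(y,N \right)} = - 4 \cdot 0 y = \left(-4\right) 0 = 0$)
$B{\left(V,w \right)} = - w$ ($B{\left(V,w \right)} = V - \left(V + w\right) = - w$)
$B{\left(a{\left(J{\left(3 \right)},6 \right)},6 \right)} \left(-1462\right) = \left(-1\right) 6 \left(-1462\right) = \left(-6\right) \left(-1462\right) = 8772$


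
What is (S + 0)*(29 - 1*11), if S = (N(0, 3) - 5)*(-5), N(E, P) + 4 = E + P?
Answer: 540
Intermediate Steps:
N(E, P) = -4 + E + P (N(E, P) = -4 + (E + P) = -4 + E + P)
S = 30 (S = ((-4 + 0 + 3) - 5)*(-5) = (-1 - 5)*(-5) = -6*(-5) = 30)
(S + 0)*(29 - 1*11) = (30 + 0)*(29 - 1*11) = 30*(29 - 11) = 30*18 = 540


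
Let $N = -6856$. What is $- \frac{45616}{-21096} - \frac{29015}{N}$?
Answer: $\frac{115605467}{18079272} \approx 6.3944$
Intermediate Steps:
$- \frac{45616}{-21096} - \frac{29015}{N} = - \frac{45616}{-21096} - \frac{29015}{-6856} = \left(-45616\right) \left(- \frac{1}{21096}\right) - - \frac{29015}{6856} = \frac{5702}{2637} + \frac{29015}{6856} = \frac{115605467}{18079272}$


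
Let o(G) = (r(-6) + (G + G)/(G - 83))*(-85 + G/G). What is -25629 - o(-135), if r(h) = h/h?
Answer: -2773065/109 ≈ -25441.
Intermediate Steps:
r(h) = 1
o(G) = -84 - 168*G/(-83 + G) (o(G) = (1 + (G + G)/(G - 83))*(-85 + G/G) = (1 + (2*G)/(-83 + G))*(-85 + 1) = (1 + 2*G/(-83 + G))*(-84) = -84 - 168*G/(-83 + G))
-25629 - o(-135) = -25629 - 84*(83 - 3*(-135))/(-83 - 135) = -25629 - 84*(83 + 405)/(-218) = -25629 - 84*(-1)*488/218 = -25629 - 1*(-20496/109) = -25629 + 20496/109 = -2773065/109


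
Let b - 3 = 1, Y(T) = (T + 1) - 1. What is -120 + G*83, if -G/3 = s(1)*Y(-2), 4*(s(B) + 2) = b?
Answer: -618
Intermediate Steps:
Y(T) = T (Y(T) = (1 + T) - 1 = T)
b = 4 (b = 3 + 1 = 4)
s(B) = -1 (s(B) = -2 + (¼)*4 = -2 + 1 = -1)
G = -6 (G = -(-3)*(-2) = -3*2 = -6)
-120 + G*83 = -120 - 6*83 = -120 - 498 = -618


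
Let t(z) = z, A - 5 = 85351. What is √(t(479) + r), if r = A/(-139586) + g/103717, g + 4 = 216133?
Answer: √25176306486303912388070/7238720581 ≈ 21.920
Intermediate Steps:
A = 85356 (A = 5 + 85351 = 85356)
g = 216129 (g = -4 + 216133 = 216129)
r = 10657857171/7238720581 (r = 85356/(-139586) + 216129/103717 = 85356*(-1/139586) + 216129*(1/103717) = -42678/69793 + 216129/103717 = 10657857171/7238720581 ≈ 1.4723)
√(t(479) + r) = √(479 + 10657857171/7238720581) = √(3478005015470/7238720581) = √25176306486303912388070/7238720581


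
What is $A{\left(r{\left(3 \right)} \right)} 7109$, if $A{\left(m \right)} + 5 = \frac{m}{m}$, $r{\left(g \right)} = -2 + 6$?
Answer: $-28436$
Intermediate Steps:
$r{\left(g \right)} = 4$
$A{\left(m \right)} = -4$ ($A{\left(m \right)} = -5 + \frac{m}{m} = -5 + 1 = -4$)
$A{\left(r{\left(3 \right)} \right)} 7109 = \left(-4\right) 7109 = -28436$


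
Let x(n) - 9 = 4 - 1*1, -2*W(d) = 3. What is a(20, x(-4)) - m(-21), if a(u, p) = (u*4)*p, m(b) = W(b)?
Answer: 1923/2 ≈ 961.50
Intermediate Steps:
W(d) = -3/2 (W(d) = -½*3 = -3/2)
m(b) = -3/2
x(n) = 12 (x(n) = 9 + (4 - 1*1) = 9 + (4 - 1) = 9 + 3 = 12)
a(u, p) = 4*p*u (a(u, p) = (4*u)*p = 4*p*u)
a(20, x(-4)) - m(-21) = 4*12*20 - 1*(-3/2) = 960 + 3/2 = 1923/2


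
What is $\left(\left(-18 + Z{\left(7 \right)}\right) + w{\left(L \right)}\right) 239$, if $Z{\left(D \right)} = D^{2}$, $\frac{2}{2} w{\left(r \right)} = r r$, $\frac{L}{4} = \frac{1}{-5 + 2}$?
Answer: $\frac{70505}{9} \approx 7833.9$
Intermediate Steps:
$L = - \frac{4}{3}$ ($L = \frac{4}{-5 + 2} = \frac{4}{-3} = 4 \left(- \frac{1}{3}\right) = - \frac{4}{3} \approx -1.3333$)
$w{\left(r \right)} = r^{2}$ ($w{\left(r \right)} = r r = r^{2}$)
$\left(\left(-18 + Z{\left(7 \right)}\right) + w{\left(L \right)}\right) 239 = \left(\left(-18 + 7^{2}\right) + \left(- \frac{4}{3}\right)^{2}\right) 239 = \left(\left(-18 + 49\right) + \frac{16}{9}\right) 239 = \left(31 + \frac{16}{9}\right) 239 = \frac{295}{9} \cdot 239 = \frac{70505}{9}$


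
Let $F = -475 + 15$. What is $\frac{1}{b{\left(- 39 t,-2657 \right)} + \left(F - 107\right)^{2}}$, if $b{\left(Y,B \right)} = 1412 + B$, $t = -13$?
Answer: $\frac{1}{320244} \approx 3.1226 \cdot 10^{-6}$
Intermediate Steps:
$F = -460$
$\frac{1}{b{\left(- 39 t,-2657 \right)} + \left(F - 107\right)^{2}} = \frac{1}{\left(1412 - 2657\right) + \left(-460 - 107\right)^{2}} = \frac{1}{-1245 + \left(-567\right)^{2}} = \frac{1}{-1245 + 321489} = \frac{1}{320244}$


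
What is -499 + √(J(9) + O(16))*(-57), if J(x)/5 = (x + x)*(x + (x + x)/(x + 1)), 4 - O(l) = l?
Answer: -499 - 456*√15 ≈ -2265.1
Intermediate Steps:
O(l) = 4 - l
J(x) = 10*x*(x + 2*x/(1 + x)) (J(x) = 5*((x + x)*(x + (x + x)/(x + 1))) = 5*((2*x)*(x + (2*x)/(1 + x))) = 5*((2*x)*(x + 2*x/(1 + x))) = 5*(2*x*(x + 2*x/(1 + x))) = 10*x*(x + 2*x/(1 + x)))
-499 + √(J(9) + O(16))*(-57) = -499 + √(10*9²*(3 + 9)/(1 + 9) + (4 - 1*16))*(-57) = -499 + √(10*81*12/10 + (4 - 16))*(-57) = -499 + √(10*81*(⅒)*12 - 12)*(-57) = -499 + √(972 - 12)*(-57) = -499 + √960*(-57) = -499 + (8*√15)*(-57) = -499 - 456*√15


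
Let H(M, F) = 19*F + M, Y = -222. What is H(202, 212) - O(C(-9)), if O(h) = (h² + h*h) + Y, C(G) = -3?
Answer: 4434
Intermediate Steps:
H(M, F) = M + 19*F
O(h) = -222 + 2*h² (O(h) = (h² + h*h) - 222 = (h² + h²) - 222 = 2*h² - 222 = -222 + 2*h²)
H(202, 212) - O(C(-9)) = (202 + 19*212) - (-222 + 2*(-3)²) = (202 + 4028) - (-222 + 2*9) = 4230 - (-222 + 18) = 4230 - 1*(-204) = 4230 + 204 = 4434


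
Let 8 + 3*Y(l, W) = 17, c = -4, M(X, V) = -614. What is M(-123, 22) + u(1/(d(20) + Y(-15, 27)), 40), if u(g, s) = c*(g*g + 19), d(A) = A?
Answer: -365014/529 ≈ -690.01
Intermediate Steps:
Y(l, W) = 3 (Y(l, W) = -8/3 + (1/3)*17 = -8/3 + 17/3 = 3)
u(g, s) = -76 - 4*g**2 (u(g, s) = -4*(g*g + 19) = -4*(g**2 + 19) = -4*(19 + g**2) = -76 - 4*g**2)
M(-123, 22) + u(1/(d(20) + Y(-15, 27)), 40) = -614 + (-76 - 4/(20 + 3)**2) = -614 + (-76 - 4*(1/23)**2) = -614 + (-76 - 4*1/529) = -614 + (-76 - 4/529) = -614 - 40208/529 = -365014/529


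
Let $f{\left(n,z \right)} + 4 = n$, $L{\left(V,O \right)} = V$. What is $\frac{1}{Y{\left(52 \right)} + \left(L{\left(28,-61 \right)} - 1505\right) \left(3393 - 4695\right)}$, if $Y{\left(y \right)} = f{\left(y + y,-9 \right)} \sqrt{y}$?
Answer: $\frac{961527}{1849068083458} - \frac{50 \sqrt{13}}{924534041729} \approx 5.1981 \cdot 10^{-7}$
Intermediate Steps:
$f{\left(n,z \right)} = -4 + n$
$Y{\left(y \right)} = \sqrt{y} \left(-4 + 2 y\right)$ ($Y{\left(y \right)} = \left(-4 + \left(y + y\right)\right) \sqrt{y} = \left(-4 + 2 y\right) \sqrt{y} = \sqrt{y} \left(-4 + 2 y\right)$)
$\frac{1}{Y{\left(52 \right)} + \left(L{\left(28,-61 \right)} - 1505\right) \left(3393 - 4695\right)} = \frac{1}{2 \sqrt{52} \left(-2 + 52\right) + \left(28 - 1505\right) \left(3393 - 4695\right)} = \frac{1}{2 \cdot 2 \sqrt{13} \cdot 50 + \left(28 - 1505\right) \left(-1302\right)} = \frac{1}{200 \sqrt{13} + \left(28 - 1505\right) \left(-1302\right)} = \frac{1}{200 \sqrt{13} - -1923054} = \frac{1}{200 \sqrt{13} + 1923054} = \frac{1}{1923054 + 200 \sqrt{13}}$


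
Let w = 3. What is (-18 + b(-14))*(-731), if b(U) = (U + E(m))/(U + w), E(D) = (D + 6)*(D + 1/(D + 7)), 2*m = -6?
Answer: 513893/44 ≈ 11679.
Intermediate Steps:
m = -3 (m = (½)*(-6) = -3)
E(D) = (6 + D)*(D + 1/(7 + D))
b(U) = (-33/4 + U)/(3 + U) (b(U) = (U + (6 + (-3)³ + 13*(-3)² + 43*(-3))/(7 - 3))/(U + 3) = (U + (6 - 27 + 13*9 - 129)/4)/(3 + U) = (U + (6 - 27 + 117 - 129)/4)/(3 + U) = (U + (¼)*(-33))/(3 + U) = (U - 33/4)/(3 + U) = (-33/4 + U)/(3 + U))
(-18 + b(-14))*(-731) = (-18 + (-33/4 - 14)/(3 - 14))*(-731) = (-18 - 89/4/(-11))*(-731) = (-18 - 1/11*(-89/4))*(-731) = (-18 + 89/44)*(-731) = -703/44*(-731) = 513893/44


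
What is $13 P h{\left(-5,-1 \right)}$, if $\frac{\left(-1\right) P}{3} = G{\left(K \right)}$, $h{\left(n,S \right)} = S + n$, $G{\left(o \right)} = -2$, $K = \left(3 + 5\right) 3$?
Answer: $-468$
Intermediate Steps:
$K = 24$ ($K = 8 \cdot 3 = 24$)
$P = 6$ ($P = \left(-3\right) \left(-2\right) = 6$)
$13 P h{\left(-5,-1 \right)} = 13 \cdot 6 \left(-1 - 5\right) = 78 \left(-6\right) = -468$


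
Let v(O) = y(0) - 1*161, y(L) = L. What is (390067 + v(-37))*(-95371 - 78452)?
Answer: -67774630638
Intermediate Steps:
v(O) = -161 (v(O) = 0 - 1*161 = 0 - 161 = -161)
(390067 + v(-37))*(-95371 - 78452) = (390067 - 161)*(-95371 - 78452) = 389906*(-173823) = -67774630638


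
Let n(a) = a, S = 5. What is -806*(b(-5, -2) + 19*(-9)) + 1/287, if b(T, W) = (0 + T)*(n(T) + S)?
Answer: 39556063/287 ≈ 1.3783e+5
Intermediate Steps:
b(T, W) = T*(5 + T) (b(T, W) = (0 + T)*(T + 5) = T*(5 + T))
-806*(b(-5, -2) + 19*(-9)) + 1/287 = -806*(-5*(5 - 5) + 19*(-9)) + 1/287 = -806*(-5*0 - 171) + 1/287 = -806*(0 - 171) + 1/287 = -806*(-171) + 1/287 = 137826 + 1/287 = 39556063/287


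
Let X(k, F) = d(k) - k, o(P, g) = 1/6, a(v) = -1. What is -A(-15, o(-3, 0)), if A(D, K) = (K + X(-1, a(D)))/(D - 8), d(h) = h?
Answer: 1/138 ≈ 0.0072464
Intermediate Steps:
o(P, g) = 1/6
X(k, F) = 0 (X(k, F) = k - k = 0)
A(D, K) = K/(-8 + D) (A(D, K) = (K + 0)/(D - 8) = K/(-8 + D))
-A(-15, o(-3, 0)) = -1/(6*(-8 - 15)) = -1/(6*(-23)) = -(-1)/(6*23) = -1*(-1/138) = 1/138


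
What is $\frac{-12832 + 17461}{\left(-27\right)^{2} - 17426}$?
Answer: $- \frac{4629}{16697} \approx -0.27724$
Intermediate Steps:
$\frac{-12832 + 17461}{\left(-27\right)^{2} - 17426} = \frac{4629}{729 - 17426} = \frac{4629}{-16697} = 4629 \left(- \frac{1}{16697}\right) = - \frac{4629}{16697}$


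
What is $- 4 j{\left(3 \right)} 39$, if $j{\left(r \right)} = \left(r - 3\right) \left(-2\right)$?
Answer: $0$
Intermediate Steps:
$j{\left(r \right)} = 6 - 2 r$ ($j{\left(r \right)} = \left(-3 + r\right) \left(-2\right) = 6 - 2 r$)
$- 4 j{\left(3 \right)} 39 = - 4 \left(6 - 6\right) 39 = \left(-4\right) 0 \cdot 39 = 0 \cdot 39 = 0$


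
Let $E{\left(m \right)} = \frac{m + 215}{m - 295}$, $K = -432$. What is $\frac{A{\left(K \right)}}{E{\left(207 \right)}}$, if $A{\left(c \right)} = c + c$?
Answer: $\frac{38016}{211} \approx 180.17$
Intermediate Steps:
$E{\left(m \right)} = \frac{215 + m}{-295 + m}$
$A{\left(c \right)} = 2 c$
$\frac{A{\left(K \right)}}{E{\left(207 \right)}} = \frac{2 \left(-432\right)}{\frac{1}{-295 + 207} \left(215 + 207\right)} = - \frac{864}{\frac{1}{-88} \cdot 422} = - \frac{864}{\left(- \frac{1}{88}\right) 422} = - \frac{864}{- \frac{211}{44}} = \left(-864\right) \left(- \frac{44}{211}\right) = \frac{38016}{211}$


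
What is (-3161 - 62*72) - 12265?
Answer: -19890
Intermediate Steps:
(-3161 - 62*72) - 12265 = (-3161 - 4464) - 12265 = -7625 - 12265 = -19890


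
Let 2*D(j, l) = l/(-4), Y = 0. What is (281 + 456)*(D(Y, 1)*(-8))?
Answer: 737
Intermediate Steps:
D(j, l) = -l/8 (D(j, l) = (l/(-4))/2 = (l*(-1/4))/2 = (-l/4)/2 = -l/8)
(281 + 456)*(D(Y, 1)*(-8)) = (281 + 456)*(-1/8*1*(-8)) = 737*(-1/8*(-8)) = 737*1 = 737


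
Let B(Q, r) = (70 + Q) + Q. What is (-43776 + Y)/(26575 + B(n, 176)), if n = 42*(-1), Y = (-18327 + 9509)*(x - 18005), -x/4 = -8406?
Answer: -137772118/26561 ≈ -5187.0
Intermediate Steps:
x = 33624 (x = -4*(-8406) = 33624)
Y = -137728342 (Y = (-18327 + 9509)*(33624 - 18005) = -8818*15619 = -137728342)
n = -42
B(Q, r) = 70 + 2*Q
(-43776 + Y)/(26575 + B(n, 176)) = (-43776 - 137728342)/(26575 + (70 + 2*(-42))) = -137772118/(26575 + (70 - 84)) = -137772118/(26575 - 14) = -137772118/26561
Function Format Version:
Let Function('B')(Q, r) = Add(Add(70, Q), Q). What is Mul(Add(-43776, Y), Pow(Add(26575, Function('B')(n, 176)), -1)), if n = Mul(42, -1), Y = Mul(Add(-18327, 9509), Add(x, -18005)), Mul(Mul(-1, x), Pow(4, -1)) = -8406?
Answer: Rational(-137772118, 26561) ≈ -5187.0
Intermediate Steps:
x = 33624 (x = Mul(-4, -8406) = 33624)
Y = -137728342 (Y = Mul(Add(-18327, 9509), Add(33624, -18005)) = Mul(-8818, 15619) = -137728342)
n = -42
Function('B')(Q, r) = Add(70, Mul(2, Q))
Mul(Add(-43776, Y), Pow(Add(26575, Function('B')(n, 176)), -1)) = Mul(Add(-43776, -137728342), Pow(Add(26575, Add(70, Mul(2, -42))), -1)) = Mul(-137772118, Pow(Add(26575, Add(70, -84)), -1)) = Mul(-137772118, Pow(Add(26575, -14), -1)) = Mul(-137772118, Pow(26561, -1)) = Mul(-137772118, Rational(1, 26561)) = Rational(-137772118, 26561)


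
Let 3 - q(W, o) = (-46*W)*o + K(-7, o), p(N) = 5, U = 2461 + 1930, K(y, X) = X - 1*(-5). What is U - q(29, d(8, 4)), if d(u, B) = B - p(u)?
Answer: 5726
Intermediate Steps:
K(y, X) = 5 + X (K(y, X) = X + 5 = 5 + X)
U = 4391
d(u, B) = -5 + B (d(u, B) = B - 1*5 = B - 5 = -5 + B)
q(W, o) = -2 - o + 46*W*o (q(W, o) = 3 - ((-46*W)*o + (5 + o)) = 3 - (-46*W*o + (5 + o)) = 3 - (5 + o - 46*W*o) = 3 + (-5 - o + 46*W*o) = -2 - o + 46*W*o)
U - q(29, d(8, 4)) = 4391 - (-2 - (-5 + 4) + 46*29*(-5 + 4)) = 4391 - (-2 - 1*(-1) + 46*29*(-1)) = 4391 - (-2 + 1 - 1334) = 4391 - 1*(-1335) = 4391 + 1335 = 5726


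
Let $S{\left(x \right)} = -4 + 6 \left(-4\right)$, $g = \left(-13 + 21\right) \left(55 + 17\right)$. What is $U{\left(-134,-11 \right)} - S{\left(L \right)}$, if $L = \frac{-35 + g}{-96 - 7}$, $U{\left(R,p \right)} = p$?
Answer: $17$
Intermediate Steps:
$g = 576$ ($g = 8 \cdot 72 = 576$)
$L = - \frac{541}{103}$ ($L = \frac{-35 + 576}{-96 - 7} = \frac{541}{-103} = 541 \left(- \frac{1}{103}\right) = - \frac{541}{103} \approx -5.2524$)
$S{\left(x \right)} = -28$ ($S{\left(x \right)} = -4 - 24 = -28$)
$U{\left(-134,-11 \right)} - S{\left(L \right)} = -11 - -28 = -11 + 28 = 17$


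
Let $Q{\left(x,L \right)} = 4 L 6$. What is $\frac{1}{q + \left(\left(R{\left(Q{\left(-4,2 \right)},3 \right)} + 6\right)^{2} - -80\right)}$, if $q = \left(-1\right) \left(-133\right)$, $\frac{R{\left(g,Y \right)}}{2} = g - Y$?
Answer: $\frac{1}{9429} \approx 0.00010606$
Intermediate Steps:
$Q{\left(x,L \right)} = 24 L$
$R{\left(g,Y \right)} = - 2 Y + 2 g$ ($R{\left(g,Y \right)} = 2 \left(g - Y\right) = - 2 Y + 2 g$)
$q = 133$
$\frac{1}{q + \left(\left(R{\left(Q{\left(-4,2 \right)},3 \right)} + 6\right)^{2} - -80\right)} = \frac{1}{133 - \left(-80 - \left(\left(\left(-2\right) 3 + 2 \cdot 24 \cdot 2\right) + 6\right)^{2}\right)} = \frac{1}{133 + \left(\left(\left(-6 + 2 \cdot 48\right) + 6\right)^{2} + 80\right)} = \frac{1}{133 + \left(\left(\left(-6 + 96\right) + 6\right)^{2} + 80\right)} = \frac{1}{133 + \left(\left(90 + 6\right)^{2} + 80\right)} = \frac{1}{133 + \left(96^{2} + 80\right)} = \frac{1}{133 + \left(9216 + 80\right)} = \frac{1}{133 + 9296} = \frac{1}{9429}$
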